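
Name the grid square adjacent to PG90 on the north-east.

QG01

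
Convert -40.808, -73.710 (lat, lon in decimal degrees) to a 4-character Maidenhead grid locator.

Add 180° to longitude and 90° to latitude: 106.29, 49.19.
Field (20°×10°, letters A–R): 106.29/20 → 5 → F, 49.19/10 → 4 → E; chars FE.
Square (2°×1°, digits 0–9): 6.29/2 → 3, 9.19/1 → 9; chars 39.

FE39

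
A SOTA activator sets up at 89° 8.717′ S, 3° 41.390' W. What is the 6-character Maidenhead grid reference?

IA80du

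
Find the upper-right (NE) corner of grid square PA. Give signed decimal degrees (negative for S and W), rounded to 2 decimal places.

Field P=15, A=0: +15·20° lon, +0·10° lat → SW at lon 120°, lat -90°.
Cell spans 20° lon × 10° lat. NE corner is SW corner plus one full cell.
latitude -80.00, longitude 140.00.

-80.00, 140.00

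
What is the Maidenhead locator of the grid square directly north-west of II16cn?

Longitude subsquare c = 2; −1 → 1 = b.
Latitude subsquare n = 13; +1 → 14 = o.

II16bo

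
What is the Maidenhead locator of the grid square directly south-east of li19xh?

LI29ag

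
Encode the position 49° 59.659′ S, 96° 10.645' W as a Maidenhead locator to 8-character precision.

Offset from 180°W / 90°S: lon 83.82258°, lat 40.00568°.
Field (20°×10°, letters A–R): 83.82258/20 → 4 → E, 40.00568/10 → 4 → E; chars EE.
Square (2°×1°, digits 0–9): 3.82258/2 → 1, 0.00568/1 → 0; chars 10.
Subsquare (5′×2.5′, letters a–x): 1.82258/0.0833333 → 21 → v, 0.00568/0.0416667 → 0 → a; chars va.
Extended square (30″×15″, digits 0–9): 0.07258/0.00833333 → 8, 0.00568/0.00416667 → 1; chars 81.

EE10va81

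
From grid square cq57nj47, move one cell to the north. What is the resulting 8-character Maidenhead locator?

CQ57nj48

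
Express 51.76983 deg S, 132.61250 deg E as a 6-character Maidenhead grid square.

PD68hf

Add 180° to longitude and 90° to latitude: 312.6125, 38.2302.
Field (20°×10°, letters A–R): 312.6125/20 → 15 → P, 38.2302/10 → 3 → D; chars PD.
Square (2°×1°, digits 0–9): 12.6125/2 → 6, 8.2302/1 → 8; chars 68.
Subsquare (5′×2.5′, letters a–x): 0.6125/0.0833333 → 7 → h, 0.2302/0.0416667 → 5 → f; chars hf.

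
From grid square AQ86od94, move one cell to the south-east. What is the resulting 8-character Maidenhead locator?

AQ86pd03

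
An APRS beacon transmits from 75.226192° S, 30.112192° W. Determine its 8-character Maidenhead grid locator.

HB44ws65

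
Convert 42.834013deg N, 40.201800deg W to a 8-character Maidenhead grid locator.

GN92vu50

Add 180° to longitude and 90° to latitude: 139.79820, 132.83401.
Field (20°×10°, letters A–R): lon ⌊139.79820/20⌋ = 6 → G; lat ⌊132.83401/10⌋ = 13 → N.
Square (2°×1°, digits 0–9): lon ⌊19.79820/2⌋ = 9; lat ⌊2.83401/1⌋ = 2.
Subsquare (5′×2.5′, letters a–x): lon ⌊1.79820/0.0833333⌋ = 21 → v; lat ⌊0.83401/0.0416667⌋ = 20 → u.
Extended square (30″×15″, digits 0–9): lon ⌊0.04820/0.00833333⌋ = 5; lat ⌊0.00068/0.00416667⌋ = 0.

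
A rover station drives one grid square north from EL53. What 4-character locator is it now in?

EL54

Latitude square 3; +1 → 4.
The longitude characters are unchanged.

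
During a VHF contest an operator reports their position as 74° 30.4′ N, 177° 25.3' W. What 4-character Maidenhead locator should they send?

AQ14

Shift to the Maidenhead origin (180°W, 90°S): lon 2.58, lat 164.51.
Field: lon ⌊2.58/20⌋ = 0 → A; lat ⌊164.51/10⌋ = 16 → Q.
Square: lon ⌊2.58/2⌋ = 1; lat ⌊4.51/1⌋ = 4.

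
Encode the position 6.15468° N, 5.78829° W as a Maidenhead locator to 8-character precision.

Shift to the Maidenhead origin (180°W, 90°S): lon 174.21171, lat 96.15468.
Field: 174.21171/20 → 8 → I, 96.15468/10 → 9 → J; chars IJ.
Square: 14.21171/2 → 7, 6.15468/1 → 6; chars 76.
Subsquare: 0.21171/0.0833333 → 2 → c, 0.15468/0.0416667 → 3 → d; chars cd.
Extended square: 0.04504/0.00833333 → 5, 0.02968/0.00416667 → 7; chars 57.

IJ76cd57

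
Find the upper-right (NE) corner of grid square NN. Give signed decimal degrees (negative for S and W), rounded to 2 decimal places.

50.00, 100.00

Field N=13, N=13: +13·20° lon, +13·10° lat → SW at lon 80°, lat 40°.
Cell spans 20° lon × 10° lat. NE corner is SW corner plus one full cell.
latitude 50.00, longitude 100.00.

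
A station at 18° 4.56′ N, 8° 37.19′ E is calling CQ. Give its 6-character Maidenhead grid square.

JK48hb

Add 180° to longitude and 90° to latitude: 188.6198, 108.0760.
Field: 188.6198/20 → 9 → J, 108.0760/10 → 10 → K; chars JK.
Square: 8.6198/2 → 4, 8.0760/1 → 8; chars 48.
Subsquare: 0.6198/0.0833333 → 7 → h, 0.0760/0.0416667 → 1 → b; chars hb.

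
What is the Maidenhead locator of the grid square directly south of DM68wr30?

DM68wq39

Latitude extended square 0; −1 → -1, wraps to 9, carry into subsquare.
Latitude subsquare r = 17; −1 → 16 = q.
The longitude characters are unchanged.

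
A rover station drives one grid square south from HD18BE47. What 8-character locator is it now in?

HD18be46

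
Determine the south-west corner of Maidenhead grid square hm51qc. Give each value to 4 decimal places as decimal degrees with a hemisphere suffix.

Field H=7, M=12: +7·20° lon, +12·10° lat → SW at lon -40°, lat 30°.
Square 5, 1: +5·2° lon, +1·1° lat → SW at lon -30°, lat 31°.
Subsquare q=16, c=2: +16·0.0833333° lon, +2·0.0416667° lat → SW at lon -28.6667°, lat 31.0833°.
latitude 31.0833° N, longitude 28.6667° W.

31.0833° N, 28.6667° W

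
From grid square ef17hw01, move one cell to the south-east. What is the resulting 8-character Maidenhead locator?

Longitude extended square 0; +1 → 1.
Latitude extended square 1; −1 → 0.

EF17hw10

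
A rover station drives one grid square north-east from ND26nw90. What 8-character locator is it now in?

ND26ow01

Longitude extended square 9; +1 → 10, wraps to 0, carry into subsquare.
Longitude subsquare n = 13; +1 → 14 = o.
Latitude extended square 0; +1 → 1.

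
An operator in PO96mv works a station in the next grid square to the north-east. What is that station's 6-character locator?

PO96nw

Longitude subsquare m = 12; +1 → 13 = n.
Latitude subsquare v = 21; +1 → 22 = w.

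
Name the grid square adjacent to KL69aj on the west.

KL59xj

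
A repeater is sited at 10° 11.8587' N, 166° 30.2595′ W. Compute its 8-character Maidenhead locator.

Add 180° to longitude and 90° to latitude: 13.49568, 100.19764.
Field: lon ⌊13.49568/20⌋ = 0 → A; lat ⌊100.19764/10⌋ = 10 → K.
Square: lon ⌊13.49568/2⌋ = 6; lat ⌊0.19764/1⌋ = 0.
Subsquare: lon ⌊1.49568/0.0833333⌋ = 17 → r; lat ⌊0.19764/0.0416667⌋ = 4 → e.
Extended square: lon ⌊0.07901/0.00833333⌋ = 9; lat ⌊0.03098/0.00416667⌋ = 7.

AK60re97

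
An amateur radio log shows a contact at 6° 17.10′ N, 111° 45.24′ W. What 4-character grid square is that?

DJ46

Offset from 180°W / 90°S: lon 68.25°, lat 96.28°.
Field: 68.25/20 → 3 → D, 96.28/10 → 9 → J; chars DJ.
Square: 8.25/2 → 4, 6.28/1 → 6; chars 46.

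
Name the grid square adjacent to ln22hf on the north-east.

LN22ig

Longitude subsquare h = 7; +1 → 8 = i.
Latitude subsquare f = 5; +1 → 6 = g.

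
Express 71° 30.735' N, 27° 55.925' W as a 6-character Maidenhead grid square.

Offset from 180°W / 90°S: lon 152.0679°, lat 161.5122°.
Field (20°×10°, letters A–R): 152.0679/20 → 7 → H, 161.5122/10 → 16 → Q; chars HQ.
Square (2°×1°, digits 0–9): 12.0679/2 → 6, 1.5122/1 → 1; chars 61.
Subsquare (5′×2.5′, letters a–x): 0.0679/0.0833333 → 0 → a, 0.5122/0.0416667 → 12 → m; chars am.

HQ61am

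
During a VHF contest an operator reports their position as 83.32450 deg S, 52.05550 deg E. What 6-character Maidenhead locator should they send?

LA66aq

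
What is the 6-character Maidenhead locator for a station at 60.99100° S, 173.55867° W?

Add 180° to longitude and 90° to latitude: 6.4413, 29.0090.
Field: 6.4413/20 → 0 → A, 29.0090/10 → 2 → C; chars AC.
Square: 6.4413/2 → 3, 9.0090/1 → 9; chars 39.
Subsquare: 0.4413/0.0833333 → 5 → f, 0.0090/0.0416667 → 0 → a; chars fa.

AC39fa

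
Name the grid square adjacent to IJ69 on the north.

Latitude square 9; +1 → 10, wraps to 0, carry into field.
Latitude field J = 9; +1 → 10 = K.
The longitude characters are unchanged.

IK60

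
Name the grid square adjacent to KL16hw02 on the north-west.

Longitude extended square 0; −1 → -1, wraps to 9, carry into subsquare.
Longitude subsquare h = 7; −1 → 6 = g.
Latitude extended square 2; +1 → 3.

KL16gw93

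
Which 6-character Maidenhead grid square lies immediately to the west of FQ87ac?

Longitude subsquare a = 0; −1 → -1, wraps to 23 = x, carry into square.
Longitude square 8; −1 → 7.
The latitude characters are unchanged.

FQ77xc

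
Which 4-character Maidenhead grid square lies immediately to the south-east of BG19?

Longitude square 1; +1 → 2.
Latitude square 9; −1 → 8.

BG28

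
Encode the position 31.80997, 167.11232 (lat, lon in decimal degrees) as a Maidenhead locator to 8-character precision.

RM31nt34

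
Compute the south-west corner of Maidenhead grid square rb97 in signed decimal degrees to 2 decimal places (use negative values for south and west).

-73.00, 178.00

Field R=17, B=1: +17·20° lon, +1·10° lat → SW at lon 160°, lat -80°.
Square 9, 7: +9·2° lon, +7·1° lat → SW at lon 178°, lat -73°.
latitude -73.00, longitude 178.00.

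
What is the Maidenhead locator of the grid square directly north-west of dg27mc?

DG27ld

Longitude subsquare m = 12; −1 → 11 = l.
Latitude subsquare c = 2; +1 → 3 = d.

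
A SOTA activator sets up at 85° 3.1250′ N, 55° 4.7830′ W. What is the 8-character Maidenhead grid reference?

Add 180° to longitude and 90° to latitude: 124.92028, 175.05208.
Field: lon ⌊124.92028/20⌋ = 6 → G; lat ⌊175.05208/10⌋ = 17 → R.
Square: lon ⌊4.92028/2⌋ = 2; lat ⌊5.05208/1⌋ = 5.
Subsquare: lon ⌊0.92028/0.0833333⌋ = 11 → l; lat ⌊0.05208/0.0416667⌋ = 1 → b.
Extended square: lon ⌊0.00362/0.00833333⌋ = 0; lat ⌊0.01042/0.00416667⌋ = 2.

GR25lb02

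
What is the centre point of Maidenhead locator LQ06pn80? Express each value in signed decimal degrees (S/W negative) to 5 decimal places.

Field L=11, Q=16: +11·20° lon, +16·10° lat → SW at lon 40°, lat 70°.
Square 0, 6: +0·2° lon, +6·1° lat → SW at lon 40°, lat 76°.
Subsquare p=15, n=13: +15·0.0833333° lon, +13·0.0416667° lat → SW at lon 41.25°, lat 76.5417°.
Extended square 8, 0: +8·0.00833333° lon, +0·0.00416667° lat → SW at lon 41.3167°, lat 76.5417°.
Cell spans 0.00833333° lon × 0.00416667° lat. Centre is SW corner plus half of each.
latitude 76.54375, longitude 41.32083.

76.54375, 41.32083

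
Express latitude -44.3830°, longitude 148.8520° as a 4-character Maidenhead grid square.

QE45

Add 180° to longitude and 90° to latitude: 328.85, 45.62.
Field: lon ⌊328.85/20⌋ = 16 → Q; lat ⌊45.62/10⌋ = 4 → E.
Square: lon ⌊8.85/2⌋ = 4; lat ⌊5.62/1⌋ = 5.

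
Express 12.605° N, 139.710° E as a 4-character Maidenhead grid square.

PK92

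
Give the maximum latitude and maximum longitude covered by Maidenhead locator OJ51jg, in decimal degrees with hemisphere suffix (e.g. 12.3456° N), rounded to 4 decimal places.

1.2917° N, 110.8333° E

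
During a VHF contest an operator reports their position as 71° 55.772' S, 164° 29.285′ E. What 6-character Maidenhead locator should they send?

RB28fb

Add 180° to longitude and 90° to latitude: 344.4881, 18.0705.
Field: lon ⌊344.4881/20⌋ = 17 → R; lat ⌊18.0705/10⌋ = 1 → B.
Square: lon ⌊4.4881/2⌋ = 2; lat ⌊8.0705/1⌋ = 8.
Subsquare: lon ⌊0.4881/0.0833333⌋ = 5 → f; lat ⌊0.0705/0.0416667⌋ = 1 → b.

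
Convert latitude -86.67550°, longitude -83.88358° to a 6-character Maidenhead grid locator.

EA83bh

Add 180° to longitude and 90° to latitude: 96.1164, 3.3245.
Field: lon ⌊96.1164/20⌋ = 4 → E; lat ⌊3.3245/10⌋ = 0 → A.
Square: lon ⌊16.1164/2⌋ = 8; lat ⌊3.3245/1⌋ = 3.
Subsquare: lon ⌊0.1164/0.0833333⌋ = 1 → b; lat ⌊0.3245/0.0416667⌋ = 7 → h.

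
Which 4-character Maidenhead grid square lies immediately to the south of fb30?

FA39

Latitude square 0; −1 → -1, wraps to 9, carry into field.
Latitude field B = 1; −1 → 0 = A.
The longitude characters are unchanged.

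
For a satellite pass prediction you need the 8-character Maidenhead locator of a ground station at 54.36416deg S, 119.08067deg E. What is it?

Add 180° to longitude and 90° to latitude: 299.08067, 35.63584.
Field: lon ⌊299.08067/20⌋ = 14 → O; lat ⌊35.63584/10⌋ = 3 → D.
Square: lon ⌊19.08067/2⌋ = 9; lat ⌊5.63584/1⌋ = 5.
Subsquare: lon ⌊1.08067/0.0833333⌋ = 12 → m; lat ⌊0.63584/0.0416667⌋ = 15 → p.
Extended square: lon ⌊0.08067/0.00833333⌋ = 9; lat ⌊0.01084/0.00416667⌋ = 2.

OD95mp92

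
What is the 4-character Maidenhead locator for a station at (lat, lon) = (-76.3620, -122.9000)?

CB83

Shift to the Maidenhead origin (180°W, 90°S): lon 57.10, lat 13.64.
Field (20°×10°, letters A–R): 57.10/20 → 2 → C, 13.64/10 → 1 → B; chars CB.
Square (2°×1°, digits 0–9): 17.10/2 → 8, 3.64/1 → 3; chars 83.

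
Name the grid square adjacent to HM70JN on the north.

HM70jo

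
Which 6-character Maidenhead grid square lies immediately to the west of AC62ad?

AC52xd

Longitude subsquare a = 0; −1 → -1, wraps to 23 = x, carry into square.
Longitude square 6; −1 → 5.
The latitude characters are unchanged.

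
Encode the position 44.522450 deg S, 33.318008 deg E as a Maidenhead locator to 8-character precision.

KE65pl84

Offset from 180°W / 90°S: lon 213.31801°, lat 45.47755°.
Field: lon ⌊213.31801/20⌋ = 10 → K; lat ⌊45.47755/10⌋ = 4 → E.
Square: lon ⌊13.31801/2⌋ = 6; lat ⌊5.47755/1⌋ = 5.
Subsquare: lon ⌊1.31801/0.0833333⌋ = 15 → p; lat ⌊0.47755/0.0416667⌋ = 11 → l.
Extended square: lon ⌊0.06801/0.00833333⌋ = 8; lat ⌊0.01922/0.00416667⌋ = 4.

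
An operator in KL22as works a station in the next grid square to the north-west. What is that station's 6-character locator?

Longitude subsquare a = 0; −1 → -1, wraps to 23 = x, carry into square.
Longitude square 2; −1 → 1.
Latitude subsquare s = 18; +1 → 19 = t.

KL12xt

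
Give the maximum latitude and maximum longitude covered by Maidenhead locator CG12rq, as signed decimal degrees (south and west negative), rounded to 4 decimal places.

-27.2917, -136.5000

Field C=2, G=6: +2·20° lon, +6·10° lat → SW at lon -140°, lat -30°.
Square 1, 2: +1·2° lon, +2·1° lat → SW at lon -138°, lat -28°.
Subsquare r=17, q=16: +17·0.0833333° lon, +16·0.0416667° lat → SW at lon -136.583°, lat -27.3333°.
Cell spans 0.0833333° lon × 0.0416667° lat. NE corner is SW corner plus one full cell.
latitude -27.2917, longitude -136.5000.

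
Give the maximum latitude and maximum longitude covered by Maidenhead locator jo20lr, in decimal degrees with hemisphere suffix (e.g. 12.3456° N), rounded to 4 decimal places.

Field J=9, O=14: +9·20° lon, +14·10° lat → SW at lon 0°, lat 50°.
Square 2, 0: +2·2° lon, +0·1° lat → SW at lon 4°, lat 50°.
Subsquare l=11, r=17: +11·0.0833333° lon, +17·0.0416667° lat → SW at lon 4.91667°, lat 50.7083°.
Cell spans 0.0833333° lon × 0.0416667° lat. NE corner is SW corner plus one full cell.
latitude 50.7500° N, longitude 5.0000° E.

50.7500° N, 5.0000° E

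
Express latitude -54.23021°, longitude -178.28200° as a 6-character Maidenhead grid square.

AD05us

Shift to the Maidenhead origin (180°W, 90°S): lon 1.7180, lat 35.7698.
Field (20°×10°, letters A–R): lon ⌊1.7180/20⌋ = 0 → A; lat ⌊35.7698/10⌋ = 3 → D.
Square (2°×1°, digits 0–9): lon ⌊1.7180/2⌋ = 0; lat ⌊5.7698/1⌋ = 5.
Subsquare (5′×2.5′, letters a–x): lon ⌊1.7180/0.0833333⌋ = 20 → u; lat ⌊0.7698/0.0416667⌋ = 18 → s.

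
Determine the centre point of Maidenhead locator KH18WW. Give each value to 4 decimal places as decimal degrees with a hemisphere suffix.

Field K=10, H=7: +10·20° lon, +7·10° lat → SW at lon 20°, lat -20°.
Square 1, 8: +1·2° lon, +8·1° lat → SW at lon 22°, lat -12°.
Subsquare w=22, w=22: +22·0.0833333° lon, +22·0.0416667° lat → SW at lon 23.8333°, lat -11.0833°.
Cell spans 0.0833333° lon × 0.0416667° lat. Centre is SW corner plus half of each.
latitude 11.0625° S, longitude 23.8750° E.

11.0625° S, 23.8750° E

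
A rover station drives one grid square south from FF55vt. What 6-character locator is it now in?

Latitude subsquare t = 19; −1 → 18 = s.
The longitude characters are unchanged.

FF55vs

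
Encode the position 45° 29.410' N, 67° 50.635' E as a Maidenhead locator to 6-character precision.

MN35wl

Offset from 180°W / 90°S: lon 247.8439°, lat 135.4902°.
Field: lon ⌊247.8439/20⌋ = 12 → M; lat ⌊135.4902/10⌋ = 13 → N.
Square: lon ⌊7.8439/2⌋ = 3; lat ⌊5.4902/1⌋ = 5.
Subsquare: lon ⌊1.8439/0.0833333⌋ = 22 → w; lat ⌊0.4902/0.0416667⌋ = 11 → l.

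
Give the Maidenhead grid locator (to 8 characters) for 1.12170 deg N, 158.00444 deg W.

Shift to the Maidenhead origin (180°W, 90°S): lon 21.99556, lat 91.12170.
Field: lon ⌊21.99556/20⌋ = 1 → B; lat ⌊91.12170/10⌋ = 9 → J.
Square: lon ⌊1.99556/2⌋ = 0; lat ⌊1.12170/1⌋ = 1.
Subsquare: lon ⌊1.99556/0.0833333⌋ = 23 → x; lat ⌊0.12170/0.0416667⌋ = 2 → c.
Extended square: lon ⌊0.07889/0.00833333⌋ = 9; lat ⌊0.03837/0.00416667⌋ = 9.

BJ01xc99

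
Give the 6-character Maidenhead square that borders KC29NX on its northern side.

KD20na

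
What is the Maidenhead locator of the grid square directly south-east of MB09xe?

Longitude subsquare x = 23; +1 → 24, wraps to 0 = a, carry into square.
Longitude square 0; +1 → 1.
Latitude subsquare e = 4; −1 → 3 = d.

MB19ad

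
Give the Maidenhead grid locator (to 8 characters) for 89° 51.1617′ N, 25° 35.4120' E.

KR29tu04

Offset from 180°W / 90°S: lon 205.59020°, lat 179.85269°.
Field: 205.59020/20 → 10 → K, 179.85269/10 → 17 → R; chars KR.
Square: 5.59020/2 → 2, 9.85269/1 → 9; chars 29.
Subsquare: 1.59020/0.0833333 → 19 → t, 0.85269/0.0416667 → 20 → u; chars tu.
Extended square: 0.00687/0.00833333 → 0, 0.01936/0.00416667 → 4; chars 04.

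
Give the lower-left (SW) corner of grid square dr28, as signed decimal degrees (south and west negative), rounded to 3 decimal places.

88.000, -116.000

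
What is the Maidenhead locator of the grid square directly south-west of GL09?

FL98

Longitude square 0; −1 → -1, wraps to 9, carry into field.
Longitude field G = 6; −1 → 5 = F.
Latitude square 9; −1 → 8.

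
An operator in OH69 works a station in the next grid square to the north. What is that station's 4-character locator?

Latitude square 9; +1 → 10, wraps to 0, carry into field.
Latitude field H = 7; +1 → 8 = I.
The longitude characters are unchanged.

OI60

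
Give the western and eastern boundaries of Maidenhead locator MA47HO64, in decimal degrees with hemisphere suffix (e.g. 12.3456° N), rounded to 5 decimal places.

Field M=12, A=0: +12·20° lon, +0·10° lat → SW at lon 60°, lat -90°.
Square 4, 7: +4·2° lon, +7·1° lat → SW at lon 68°, lat -83°.
Subsquare h=7, o=14: +7·0.0833333° lon, +14·0.0416667° lat → SW at lon 68.5833°, lat -82.4167°.
Extended square 6, 4: +6·0.00833333° lon, +4·0.00416667° lat → SW at lon 68.6333°, lat -82.4°.
Cell spans 0.00833333° lon × 0.00416667° lat.
west 68.63333° E, east 68.64167° E.

68.63333° E, 68.64167° E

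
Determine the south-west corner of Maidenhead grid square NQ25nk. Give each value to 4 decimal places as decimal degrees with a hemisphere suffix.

75.4167° N, 85.0833° E

Field N=13, Q=16: +13·20° lon, +16·10° lat → SW at lon 80°, lat 70°.
Square 2, 5: +2·2° lon, +5·1° lat → SW at lon 84°, lat 75°.
Subsquare n=13, k=10: +13·0.0833333° lon, +10·0.0416667° lat → SW at lon 85.0833°, lat 75.4167°.
latitude 75.4167° N, longitude 85.0833° E.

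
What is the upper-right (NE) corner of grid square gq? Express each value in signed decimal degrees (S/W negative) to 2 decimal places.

80.00, -40.00

Field G=6, Q=16: +6·20° lon, +16·10° lat → SW at lon -60°, lat 70°.
Cell spans 20° lon × 10° lat. NE corner is SW corner plus one full cell.
latitude 80.00, longitude -40.00.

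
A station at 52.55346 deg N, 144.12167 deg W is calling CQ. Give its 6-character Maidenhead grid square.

BO72wn

Shift to the Maidenhead origin (180°W, 90°S): lon 35.8783, lat 142.5535.
Field: lon ⌊35.8783/20⌋ = 1 → B; lat ⌊142.5535/10⌋ = 14 → O.
Square: lon ⌊15.8783/2⌋ = 7; lat ⌊2.5535/1⌋ = 2.
Subsquare: lon ⌊1.8783/0.0833333⌋ = 22 → w; lat ⌊0.5535/0.0416667⌋ = 13 → n.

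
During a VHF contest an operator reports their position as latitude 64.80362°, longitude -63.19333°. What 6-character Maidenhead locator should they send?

FP84jt

Shift to the Maidenhead origin (180°W, 90°S): lon 116.8067, lat 154.8036.
Field: 116.8067/20 → 5 → F, 154.8036/10 → 15 → P; chars FP.
Square: 16.8067/2 → 8, 4.8036/1 → 4; chars 84.
Subsquare: 0.8067/0.0833333 → 9 → j, 0.8036/0.0416667 → 19 → t; chars jt.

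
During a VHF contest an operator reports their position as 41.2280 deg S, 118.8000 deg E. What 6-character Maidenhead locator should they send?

OE98js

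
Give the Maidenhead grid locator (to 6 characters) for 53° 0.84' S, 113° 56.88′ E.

OD66xx

Shift to the Maidenhead origin (180°W, 90°S): lon 293.9480, lat 36.9860.
Field (20°×10°, letters A–R): lon ⌊293.9480/20⌋ = 14 → O; lat ⌊36.9860/10⌋ = 3 → D.
Square (2°×1°, digits 0–9): lon ⌊13.9480/2⌋ = 6; lat ⌊6.9860/1⌋ = 6.
Subsquare (5′×2.5′, letters a–x): lon ⌊1.9480/0.0833333⌋ = 23 → x; lat ⌊0.9860/0.0416667⌋ = 23 → x.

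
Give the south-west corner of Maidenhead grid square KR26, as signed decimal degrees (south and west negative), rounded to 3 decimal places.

86.000, 24.000

Field K=10, R=17: +10·20° lon, +17·10° lat → SW at lon 20°, lat 80°.
Square 2, 6: +2·2° lon, +6·1° lat → SW at lon 24°, lat 86°.
latitude 86.000, longitude 24.000.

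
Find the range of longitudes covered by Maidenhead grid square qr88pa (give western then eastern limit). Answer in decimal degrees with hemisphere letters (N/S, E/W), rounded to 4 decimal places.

157.2500° E, 157.3333° E

Field Q=16, R=17: +16·20° lon, +17·10° lat → SW at lon 140°, lat 80°.
Square 8, 8: +8·2° lon, +8·1° lat → SW at lon 156°, lat 88°.
Subsquare p=15, a=0: +15·0.0833333° lon, +0·0.0416667° lat → SW at lon 157.25°, lat 88°.
Cell spans 0.0833333° lon × 0.0416667° lat.
west 157.2500° E, east 157.3333° E.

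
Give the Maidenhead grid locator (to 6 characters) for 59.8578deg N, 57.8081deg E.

Add 180° to longitude and 90° to latitude: 237.8081, 149.8578.
Field (20°×10°, letters A–R): lon ⌊237.8081/20⌋ = 11 → L; lat ⌊149.8578/10⌋ = 14 → O.
Square (2°×1°, digits 0–9): lon ⌊17.8081/2⌋ = 8; lat ⌊9.8578/1⌋ = 9.
Subsquare (5′×2.5′, letters a–x): lon ⌊1.8081/0.0833333⌋ = 21 → v; lat ⌊0.8578/0.0416667⌋ = 20 → u.

LO89vu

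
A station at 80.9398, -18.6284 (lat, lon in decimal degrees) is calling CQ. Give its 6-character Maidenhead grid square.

Offset from 180°W / 90°S: lon 161.3716°, lat 170.9398°.
Field: lon ⌊161.3716/20⌋ = 8 → I; lat ⌊170.9398/10⌋ = 17 → R.
Square: lon ⌊1.3716/2⌋ = 0; lat ⌊0.9398/1⌋ = 0.
Subsquare: lon ⌊1.3716/0.0833333⌋ = 16 → q; lat ⌊0.9398/0.0416667⌋ = 22 → w.

IR00qw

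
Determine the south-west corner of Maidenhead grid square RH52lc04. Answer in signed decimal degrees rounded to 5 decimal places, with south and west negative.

-17.90000, 170.91667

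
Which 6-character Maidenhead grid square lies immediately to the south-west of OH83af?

OH73xe

Longitude subsquare a = 0; −1 → -1, wraps to 23 = x, carry into square.
Longitude square 8; −1 → 7.
Latitude subsquare f = 5; −1 → 4 = e.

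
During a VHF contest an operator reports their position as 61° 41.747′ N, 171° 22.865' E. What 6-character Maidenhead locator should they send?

RP51qq

Add 180° to longitude and 90° to latitude: 351.3811, 151.6958.
Field (20°×10°, letters A–R): 351.3811/20 → 17 → R, 151.6958/10 → 15 → P; chars RP.
Square (2°×1°, digits 0–9): 11.3811/2 → 5, 1.6958/1 → 1; chars 51.
Subsquare (5′×2.5′, letters a–x): 1.3811/0.0833333 → 16 → q, 0.6958/0.0416667 → 16 → q; chars qq.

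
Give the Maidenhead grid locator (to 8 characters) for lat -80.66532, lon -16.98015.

Shift to the Maidenhead origin (180°W, 90°S): lon 163.01985, lat 9.33468.
Field: 163.01985/20 → 8 → I, 9.33468/10 → 0 → A; chars IA.
Square: 3.01985/2 → 1, 9.33468/1 → 9; chars 19.
Subsquare: 1.01985/0.0833333 → 12 → m, 0.33468/0.0416667 → 8 → i; chars mi.
Extended square: 0.01985/0.00833333 → 2, 0.00135/0.00416667 → 0; chars 20.

IA19mi20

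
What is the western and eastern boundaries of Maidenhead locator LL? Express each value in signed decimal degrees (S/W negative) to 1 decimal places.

40.0, 60.0

Field L=11, L=11: +11·20° lon, +11·10° lat → SW at lon 40°, lat 20°.
Cell spans 20° lon × 10° lat.
west 40.0, east 60.0.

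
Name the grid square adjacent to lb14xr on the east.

Longitude subsquare x = 23; +1 → 24, wraps to 0 = a, carry into square.
Longitude square 1; +1 → 2.
The latitude characters are unchanged.

LB24ar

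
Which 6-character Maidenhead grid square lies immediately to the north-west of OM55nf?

OM55mg

Longitude subsquare n = 13; −1 → 12 = m.
Latitude subsquare f = 5; +1 → 6 = g.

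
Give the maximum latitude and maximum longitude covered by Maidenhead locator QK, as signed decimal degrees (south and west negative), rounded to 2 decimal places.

20.00, 160.00

Field Q=16, K=10: +16·20° lon, +10·10° lat → SW at lon 140°, lat 10°.
Cell spans 20° lon × 10° lat. NE corner is SW corner plus one full cell.
latitude 20.00, longitude 160.00.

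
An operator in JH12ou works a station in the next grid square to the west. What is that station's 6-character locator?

JH12nu

Longitude subsquare o = 14; −1 → 13 = n.
The latitude characters are unchanged.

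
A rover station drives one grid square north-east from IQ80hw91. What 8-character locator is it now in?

Longitude extended square 9; +1 → 10, wraps to 0, carry into subsquare.
Longitude subsquare h = 7; +1 → 8 = i.
Latitude extended square 1; +1 → 2.

IQ80iw02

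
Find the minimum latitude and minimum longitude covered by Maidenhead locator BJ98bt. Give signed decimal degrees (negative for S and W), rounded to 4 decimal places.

8.7917, -141.9167

Field B=1, J=9: +1·20° lon, +9·10° lat → SW at lon -160°, lat 0°.
Square 9, 8: +9·2° lon, +8·1° lat → SW at lon -142°, lat 8°.
Subsquare b=1, t=19: +1·0.0833333° lon, +19·0.0416667° lat → SW at lon -141.917°, lat 8.79167°.
latitude 8.7917, longitude -141.9167.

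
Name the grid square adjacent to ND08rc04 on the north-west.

ND08qc95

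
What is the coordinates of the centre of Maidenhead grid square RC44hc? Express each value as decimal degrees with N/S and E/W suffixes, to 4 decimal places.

65.8958° S, 168.6250° E

Field R=17, C=2: +17·20° lon, +2·10° lat → SW at lon 160°, lat -70°.
Square 4, 4: +4·2° lon, +4·1° lat → SW at lon 168°, lat -66°.
Subsquare h=7, c=2: +7·0.0833333° lon, +2·0.0416667° lat → SW at lon 168.583°, lat -65.9167°.
Cell spans 0.0833333° lon × 0.0416667° lat. Centre is SW corner plus half of each.
latitude 65.8958° S, longitude 168.6250° E.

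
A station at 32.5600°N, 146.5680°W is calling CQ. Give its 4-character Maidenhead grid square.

BM62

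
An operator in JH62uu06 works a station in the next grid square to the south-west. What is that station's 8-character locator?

JH62tu95

Longitude extended square 0; −1 → -1, wraps to 9, carry into subsquare.
Longitude subsquare u = 20; −1 → 19 = t.
Latitude extended square 6; −1 → 5.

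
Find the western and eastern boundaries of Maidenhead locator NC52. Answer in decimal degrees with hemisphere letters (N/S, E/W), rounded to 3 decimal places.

Field N=13, C=2: +13·20° lon, +2·10° lat → SW at lon 80°, lat -70°.
Square 5, 2: +5·2° lon, +2·1° lat → SW at lon 90°, lat -68°.
Cell spans 2° lon × 1° lat.
west 90.000° E, east 92.000° E.

90.000° E, 92.000° E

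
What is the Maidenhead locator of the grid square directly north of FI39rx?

FJ30ra

Latitude subsquare x = 23; +1 → 24, wraps to 0 = a, carry into square.
Latitude square 9; +1 → 10, wraps to 0, carry into field.
Latitude field I = 8; +1 → 9 = J.
The longitude characters are unchanged.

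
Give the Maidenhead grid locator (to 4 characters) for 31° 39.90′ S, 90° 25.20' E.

Offset from 180°W / 90°S: lon 270.42°, lat 58.34°.
Field: lon ⌊270.42/20⌋ = 13 → N; lat ⌊58.34/10⌋ = 5 → F.
Square: lon ⌊10.42/2⌋ = 5; lat ⌊8.34/1⌋ = 8.

NF58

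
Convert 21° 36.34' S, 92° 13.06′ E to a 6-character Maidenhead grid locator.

NG68cj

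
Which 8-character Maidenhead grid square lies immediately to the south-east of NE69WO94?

NE69xo03

Longitude extended square 9; +1 → 10, wraps to 0, carry into subsquare.
Longitude subsquare w = 22; +1 → 23 = x.
Latitude extended square 4; −1 → 3.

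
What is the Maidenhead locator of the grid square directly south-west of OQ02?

Longitude square 0; −1 → -1, wraps to 9, carry into field.
Longitude field O = 14; −1 → 13 = N.
Latitude square 2; −1 → 1.

NQ91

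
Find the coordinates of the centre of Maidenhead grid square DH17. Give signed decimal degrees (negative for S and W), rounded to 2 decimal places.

Field D=3, H=7: +3·20° lon, +7·10° lat → SW at lon -120°, lat -20°.
Square 1, 7: +1·2° lon, +7·1° lat → SW at lon -118°, lat -13°.
Cell spans 2° lon × 1° lat. Centre is SW corner plus half of each.
latitude -12.50, longitude -117.00.

-12.50, -117.00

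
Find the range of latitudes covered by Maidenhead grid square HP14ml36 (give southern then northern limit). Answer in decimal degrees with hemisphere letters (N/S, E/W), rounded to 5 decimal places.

64.48333° N, 64.48750° N

Field H=7, P=15: +7·20° lon, +15·10° lat → SW at lon -40°, lat 60°.
Square 1, 4: +1·2° lon, +4·1° lat → SW at lon -38°, lat 64°.
Subsquare m=12, l=11: +12·0.0833333° lon, +11·0.0416667° lat → SW at lon -37°, lat 64.4583°.
Extended square 3, 6: +3·0.00833333° lon, +6·0.00416667° lat → SW at lon -36.975°, lat 64.4833°.
Cell spans 0.00833333° lon × 0.00416667° lat.
south 64.48333° N, north 64.48750° N.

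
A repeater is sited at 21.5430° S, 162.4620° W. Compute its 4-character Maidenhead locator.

AG88

Add 180° to longitude and 90° to latitude: 17.54, 68.46.
Field: lon ⌊17.54/20⌋ = 0 → A; lat ⌊68.46/10⌋ = 6 → G.
Square: lon ⌊17.54/2⌋ = 8; lat ⌊8.46/1⌋ = 8.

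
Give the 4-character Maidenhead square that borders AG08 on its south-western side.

Longitude square 0; −1 → -1, wraps to 9, carry into field.
Longitude field A = 0; −1 → -1, wraps to 17 = R, wrapping around the antimeridian.
Latitude square 8; −1 → 7.

RG97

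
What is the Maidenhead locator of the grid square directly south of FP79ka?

FP78kx

Latitude subsquare a = 0; −1 → -1, wraps to 23 = x, carry into square.
Latitude square 9; −1 → 8.
The longitude characters are unchanged.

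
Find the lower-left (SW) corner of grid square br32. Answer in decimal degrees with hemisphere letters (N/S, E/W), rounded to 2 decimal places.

82.00° N, 154.00° W

Field B=1, R=17: +1·20° lon, +17·10° lat → SW at lon -160°, lat 80°.
Square 3, 2: +3·2° lon, +2·1° lat → SW at lon -154°, lat 82°.
latitude 82.00° N, longitude 154.00° W.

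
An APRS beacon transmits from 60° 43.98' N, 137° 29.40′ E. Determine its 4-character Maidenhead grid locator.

PP80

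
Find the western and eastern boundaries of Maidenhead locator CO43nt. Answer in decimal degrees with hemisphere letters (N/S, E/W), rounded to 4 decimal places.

Field C=2, O=14: +2·20° lon, +14·10° lat → SW at lon -140°, lat 50°.
Square 4, 3: +4·2° lon, +3·1° lat → SW at lon -132°, lat 53°.
Subsquare n=13, t=19: +13·0.0833333° lon, +19·0.0416667° lat → SW at lon -130.917°, lat 53.7917°.
Cell spans 0.0833333° lon × 0.0416667° lat.
west 130.9167° W, east 130.8333° W.

130.9167° W, 130.8333° W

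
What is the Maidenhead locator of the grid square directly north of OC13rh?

OC13ri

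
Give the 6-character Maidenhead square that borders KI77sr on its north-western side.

KI77rs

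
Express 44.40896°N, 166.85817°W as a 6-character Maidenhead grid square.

AN64nj

Shift to the Maidenhead origin (180°W, 90°S): lon 13.1418, lat 134.4090.
Field: 13.1418/20 → 0 → A, 134.4090/10 → 13 → N; chars AN.
Square: 13.1418/2 → 6, 4.4090/1 → 4; chars 64.
Subsquare: 1.1418/0.0833333 → 13 → n, 0.4090/0.0416667 → 9 → j; chars nj.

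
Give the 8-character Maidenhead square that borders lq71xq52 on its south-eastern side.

LQ71xq61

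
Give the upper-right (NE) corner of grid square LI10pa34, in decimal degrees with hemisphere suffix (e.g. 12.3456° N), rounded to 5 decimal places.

Field L=11, I=8: +11·20° lon, +8·10° lat → SW at lon 40°, lat -10°.
Square 1, 0: +1·2° lon, +0·1° lat → SW at lon 42°, lat -10°.
Subsquare p=15, a=0: +15·0.0833333° lon, +0·0.0416667° lat → SW at lon 43.25°, lat -10°.
Extended square 3, 4: +3·0.00833333° lon, +4·0.00416667° lat → SW at lon 43.275°, lat -9.98333°.
Cell spans 0.00833333° lon × 0.00416667° lat. NE corner is SW corner plus one full cell.
latitude 9.97917° S, longitude 43.28333° E.

9.97917° S, 43.28333° E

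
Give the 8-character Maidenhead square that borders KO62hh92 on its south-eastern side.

Longitude extended square 9; +1 → 10, wraps to 0, carry into subsquare.
Longitude subsquare h = 7; +1 → 8 = i.
Latitude extended square 2; −1 → 1.

KO62ih01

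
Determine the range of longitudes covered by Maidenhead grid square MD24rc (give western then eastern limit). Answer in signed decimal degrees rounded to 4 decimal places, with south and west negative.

65.4167, 65.5000

Field M=12, D=3: +12·20° lon, +3·10° lat → SW at lon 60°, lat -60°.
Square 2, 4: +2·2° lon, +4·1° lat → SW at lon 64°, lat -56°.
Subsquare r=17, c=2: +17·0.0833333° lon, +2·0.0416667° lat → SW at lon 65.4167°, lat -55.9167°.
Cell spans 0.0833333° lon × 0.0416667° lat.
west 65.4167, east 65.5000.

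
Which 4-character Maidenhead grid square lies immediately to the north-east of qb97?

RB08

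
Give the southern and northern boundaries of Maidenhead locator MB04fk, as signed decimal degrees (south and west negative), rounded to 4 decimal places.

-75.5833, -75.5417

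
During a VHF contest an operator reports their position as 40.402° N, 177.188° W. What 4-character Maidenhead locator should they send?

AN10

Add 180° to longitude and 90° to latitude: 2.81, 130.40.
Field: 2.81/20 → 0 → A, 130.40/10 → 13 → N; chars AN.
Square: 2.81/2 → 1, 0.40/1 → 0; chars 10.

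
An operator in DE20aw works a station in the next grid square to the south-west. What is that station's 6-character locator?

Longitude subsquare a = 0; −1 → -1, wraps to 23 = x, carry into square.
Longitude square 2; −1 → 1.
Latitude subsquare w = 22; −1 → 21 = v.

DE10xv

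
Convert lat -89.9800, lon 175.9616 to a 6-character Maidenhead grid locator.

RA70xa

Add 180° to longitude and 90° to latitude: 355.9616, 0.0200.
Field: 355.9616/20 → 17 → R, 0.0200/10 → 0 → A; chars RA.
Square: 15.9616/2 → 7, 0.0200/1 → 0; chars 70.
Subsquare: 1.9616/0.0833333 → 23 → x, 0.0200/0.0416667 → 0 → a; chars xa.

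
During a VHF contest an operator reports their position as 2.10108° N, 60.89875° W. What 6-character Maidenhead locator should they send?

FJ92nc

Add 180° to longitude and 90° to latitude: 119.1012, 92.1011.
Field (20°×10°, letters A–R): lon ⌊119.1012/20⌋ = 5 → F; lat ⌊92.1011/10⌋ = 9 → J.
Square (2°×1°, digits 0–9): lon ⌊19.1012/2⌋ = 9; lat ⌊2.1011/1⌋ = 2.
Subsquare (5′×2.5′, letters a–x): lon ⌊1.1012/0.0833333⌋ = 13 → n; lat ⌊0.1011/0.0416667⌋ = 2 → c.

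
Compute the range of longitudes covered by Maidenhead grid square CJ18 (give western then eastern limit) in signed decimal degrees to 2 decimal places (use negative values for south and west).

-138.00, -136.00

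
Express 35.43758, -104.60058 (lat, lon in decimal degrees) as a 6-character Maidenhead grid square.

Offset from 180°W / 90°S: lon 75.3994°, lat 125.4376°.
Field (20°×10°, letters A–R): lon ⌊75.3994/20⌋ = 3 → D; lat ⌊125.4376/10⌋ = 12 → M.
Square (2°×1°, digits 0–9): lon ⌊15.3994/2⌋ = 7; lat ⌊5.4376/1⌋ = 5.
Subsquare (5′×2.5′, letters a–x): lon ⌊1.3994/0.0833333⌋ = 16 → q; lat ⌊0.4376/0.0416667⌋ = 10 → k.

DM75qk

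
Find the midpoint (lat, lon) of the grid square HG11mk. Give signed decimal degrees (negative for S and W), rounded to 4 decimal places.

-28.5625, -36.9583

Field H=7, G=6: +7·20° lon, +6·10° lat → SW at lon -40°, lat -30°.
Square 1, 1: +1·2° lon, +1·1° lat → SW at lon -38°, lat -29°.
Subsquare m=12, k=10: +12·0.0833333° lon, +10·0.0416667° lat → SW at lon -37°, lat -28.5833°.
Cell spans 0.0833333° lon × 0.0416667° lat. Centre is SW corner plus half of each.
latitude -28.5625, longitude -36.9583.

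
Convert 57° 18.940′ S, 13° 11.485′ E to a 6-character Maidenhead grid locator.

JD62oq

Offset from 180°W / 90°S: lon 193.1914°, lat 32.6843°.
Field: 193.1914/20 → 9 → J, 32.6843/10 → 3 → D; chars JD.
Square: 13.1914/2 → 6, 2.6843/1 → 2; chars 62.
Subsquare: 1.1914/0.0833333 → 14 → o, 0.6843/0.0416667 → 16 → q; chars oq.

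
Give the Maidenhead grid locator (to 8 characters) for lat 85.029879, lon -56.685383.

Add 180° to longitude and 90° to latitude: 123.31462, 175.02988.
Field: 123.31462/20 → 6 → G, 175.02988/10 → 17 → R; chars GR.
Square: 3.31462/2 → 1, 5.02988/1 → 5; chars 15.
Subsquare: 1.31462/0.0833333 → 15 → p, 0.02988/0.0416667 → 0 → a; chars pa.
Extended square: 0.06462/0.00833333 → 7, 0.02988/0.00416667 → 7; chars 77.

GR15pa77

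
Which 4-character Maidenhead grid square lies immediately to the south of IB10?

IA19

Latitude square 0; −1 → -1, wraps to 9, carry into field.
Latitude field B = 1; −1 → 0 = A.
The longitude characters are unchanged.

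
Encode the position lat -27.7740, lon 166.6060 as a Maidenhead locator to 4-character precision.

RG32

Add 180° to longitude and 90° to latitude: 346.61, 62.23.
Field: lon ⌊346.61/20⌋ = 17 → R; lat ⌊62.23/10⌋ = 6 → G.
Square: lon ⌊6.61/2⌋ = 3; lat ⌊2.23/1⌋ = 2.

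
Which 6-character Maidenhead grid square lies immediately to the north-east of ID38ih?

ID38ji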